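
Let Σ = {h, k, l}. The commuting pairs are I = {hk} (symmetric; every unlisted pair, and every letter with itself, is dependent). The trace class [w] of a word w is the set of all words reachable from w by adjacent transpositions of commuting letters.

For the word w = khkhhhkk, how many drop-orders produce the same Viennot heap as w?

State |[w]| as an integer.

70

#0=k has no predecessor
#1=h has no predecessor
#2=k depends on [0:k]
#3=h depends on [1:h]
#4=h depends on [3:h]
#5=h depends on [4:h]
#6=k depends on [2:k]
#7=k depends on [6:k]
sources: [0:k, 1:h]
N(rest) = Σ N(rest − s) over sources s of rest; N(one piece) = 1:
  size 1 → [5]=1  [7]=1
  size 2 → [4,5]=1  [5,7]=2  [6,7]=1
  size 3 → [2,6,7]=1  [3,4,5]=1  [4,5,7]=3  [5,6,7]=3
  size 4 → [0,2,6,7]=1  [1,3,4,5]=1  [2,5,6,7]=4  [3,4,5,7]=4  [4,5,6,7]=6
  size 5 → [0,2,5,6,7]=5  [1,3,4,5,7]=5  [2,4,5,6,7]=10  [3,4,5,6,7]=10
  size 6 → [0,2,4,5,6,7]=15  [1,3,4,5,6,7]=15  [2,3,4,5,6,7]=20
  first=0(k) contributes 35
  first=1(h) contributes 35
|[w]| = 70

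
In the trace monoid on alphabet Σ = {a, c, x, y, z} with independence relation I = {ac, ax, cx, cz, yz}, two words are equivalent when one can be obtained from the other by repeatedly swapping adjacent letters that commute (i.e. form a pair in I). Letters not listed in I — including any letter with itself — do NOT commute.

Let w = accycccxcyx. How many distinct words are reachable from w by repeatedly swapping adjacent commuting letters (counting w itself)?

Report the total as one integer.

15

#0=a has no predecessor
#1=c has no predecessor
#2=c depends on [1:c]
#3=y depends on [0:a, 2:c]
#4=c depends on [3:y]
#5=c depends on [4:c]
#6=c depends on [5:c]
#7=x depends on [3:y]
#8=c depends on [6:c]
#9=y depends on [7:x, 8:c]
#10=x depends on [9:y]
sources: [0:a, 1:c]
N(rest) = Σ N(rest − s) over sources s of rest; N(one piece) = 1:
  size 1 → [10]=1
  size 2 → [9,10]=1
  size 3 → [7,9,10]=1  [8,9,10]=1
  size 4 → [6,8,9,10]=1  [7,8,9,10]=2
  size 5 → [5,6,8,9,10]=1  [6,7,8,9,10]=3
  size 6 → [4,5,6,8,9,10]=1  [5,6,7,8,9,10]=4
  size 7 → [4,5,6,7,8,9,10]=5
  size 8 → [3,4,5,6,7,8,9,10]=5
  size 9 → [0,3,4,5,6,7,8,9,10]=5  [2,3,4,5,6,7,8,9,10]=5
  first=0(a) contributes 5
  first=1(c) contributes 10
|[w]| = 15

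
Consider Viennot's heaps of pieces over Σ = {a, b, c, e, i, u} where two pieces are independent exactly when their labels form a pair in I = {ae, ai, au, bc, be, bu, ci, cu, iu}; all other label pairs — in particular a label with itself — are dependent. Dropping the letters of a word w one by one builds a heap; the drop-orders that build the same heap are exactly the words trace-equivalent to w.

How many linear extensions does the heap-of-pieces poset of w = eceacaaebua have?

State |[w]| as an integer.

30

piece 0:e — minimal
piece 1:c rests on {0:e}
piece 2:e rests on {1:c}
piece 3:a rests on {1:c}
piece 4:c rests on {2:e, 3:a}
piece 5:a rests on {4:c}
piece 6:a rests on {5:a}
piece 7:e rests on {4:c}
piece 8:b rests on {6:a}
piece 9:u rests on {7:e}
piece 10:a rests on {8:b}
minimal pieces: {0:e}
ways to finish when only these pieces remain (= sum over removing one remaining piece with nothing left below it):
  1 left: {9}→1  {10}→1
  2 left: {7,9}→1  {8,10}→1  {9,10}→2
  3 left: {6,8,10}→1  {7,9,10}→3  {8,9,10}→3
  4 left: {5,6,8,10}→1  {6,8,9,10}→4  {7,8,9,10}→6
  5 left: {5,6,8,9,10}→5  {6,7,8,9,10}→10
  6 left: {5,6,7,8,9,10}→15
  7 left: {4,5,6,7,8,9,10}→15
  8 left: {2,4,5,6,7,8,9,10}→15  {3,4,5,6,7,8,9,10}→15
  9 left: {2,3,4,5,6,7,8,9,10}→30
  placing 0:e first → 30 extensions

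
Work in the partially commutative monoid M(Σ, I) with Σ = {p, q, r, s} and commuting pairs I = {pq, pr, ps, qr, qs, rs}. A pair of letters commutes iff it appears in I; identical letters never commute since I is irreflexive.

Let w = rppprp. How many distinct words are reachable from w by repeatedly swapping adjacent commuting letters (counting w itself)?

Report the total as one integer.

piece 0:r — minimal
piece 1:p — minimal
piece 2:p rests on {1:p}
piece 3:p rests on {2:p}
piece 4:r rests on {0:r}
piece 5:p rests on {3:p}
minimal pieces: {0:r, 1:p}
ways to finish when only these pieces remain (= sum over removing one remaining piece with nothing left below it):
  1 left: {4}→1  {5}→1
  2 left: {0,4}→1  {3,5}→1  {4,5}→2
  3 left: {0,4,5}→3  {2,3,5}→1  {3,4,5}→3
  4 left: {0,3,4,5}→6  {1,2,3,5}→1  {2,3,4,5}→4
  placing 0:r first → 5 extensions
  placing 1:p first → 10 extensions
total linear extensions = 15

15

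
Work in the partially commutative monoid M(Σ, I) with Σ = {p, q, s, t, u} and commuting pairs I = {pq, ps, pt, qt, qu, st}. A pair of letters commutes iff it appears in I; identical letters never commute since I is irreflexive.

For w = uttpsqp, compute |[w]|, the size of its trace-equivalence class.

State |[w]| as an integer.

90

piece 0:u — minimal
piece 1:t rests on {0:u}
piece 2:t rests on {1:t}
piece 3:p rests on {0:u}
piece 4:s rests on {0:u}
piece 5:q rests on {4:s}
piece 6:p rests on {3:p}
minimal pieces: {0:u}
ways to finish when only these pieces remain (= sum over removing one remaining piece with nothing left below it):
  1 left: {2}→1  {5}→1  {6}→1
  2 left: {1,2}→1  {2,5}→2  {2,6}→2  {3,6}→1  {4,5}→1  {5,6}→2
  3 left: {1,2,5}→3  {1,2,6}→3  {2,3,6}→3  {2,4,5}→3  {2,5,6}→6  {3,5,6}→3  {4,5,6}→3
  4 left: {1,2,3,6}→6  {1,2,4,5}→6  {1,2,5,6}→12  {2,3,5,6}→12  {2,4,5,6}→12  {3,4,5,6}→6
  5 left: {1,2,3,5,6}→30  {1,2,4,5,6}→30  {2,3,4,5,6}→30
  placing 0:u first → 90 extensions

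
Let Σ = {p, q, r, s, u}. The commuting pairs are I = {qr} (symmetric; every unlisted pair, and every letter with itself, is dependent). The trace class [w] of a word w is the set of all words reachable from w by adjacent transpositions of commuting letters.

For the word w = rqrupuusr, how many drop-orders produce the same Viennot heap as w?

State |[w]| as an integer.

#0=r has no predecessor
#1=q has no predecessor
#2=r depends on [0:r]
#3=u depends on [1:q, 2:r]
#4=p depends on [3:u]
#5=u depends on [4:p]
#6=u depends on [5:u]
#7=s depends on [6:u]
#8=r depends on [7:s]
sources: [0:r, 1:q]
N(rest) = Σ N(rest − s) over sources s of rest; N(one piece) = 1:
  size 1 → [8]=1
  size 2 → [7,8]=1
  size 3 → [6,7,8]=1
  size 4 → [5,6,7,8]=1
  size 5 → [4,5,6,7,8]=1
  size 6 → [3,4,5,6,7,8]=1
  size 7 → [1,3,4,5,6,7,8]=1  [2,3,4,5,6,7,8]=1
  first=0(r) contributes 2
  first=1(q) contributes 1
|[w]| = 3

3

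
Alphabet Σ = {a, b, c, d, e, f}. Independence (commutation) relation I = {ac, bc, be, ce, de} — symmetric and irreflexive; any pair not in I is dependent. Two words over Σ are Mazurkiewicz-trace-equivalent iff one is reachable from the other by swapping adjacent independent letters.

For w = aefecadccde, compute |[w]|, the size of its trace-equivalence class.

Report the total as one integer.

16

0(a) covers ∅
1(e) covers 0:a
2(f) covers 1:e
3(e) covers 2:f
4(c) covers 2:f
5(a) covers 3:e
6(d) covers 4:c, 5:a
7(c) covers 6:d
8(c) covers 7:c
9(d) covers 8:c
10(e) covers 5:a
floor of heap: 0:a
completions by unplaced set U, small U first (add the entries for U minus each lowest piece of U):
  |U|=1: {9}:1  {10}:1
  |U|=2: {8,9}:1  {9,10}:2
  |U|=3: {7,8,9}:1  {8,9,10}:3
  |U|=4: {6,7,8,9}:1  {7,8,9,10}:4
  |U|=5: {4,6,7,8,9}:1  {6,7,8,9,10}:5
  |U|=6: {4,6,7,8,9,10}:6  {5,6,7,8,9,10}:5
  |U|=7: {3,5,6,7,8,9,10}:5  {4,5,6,7,8,9,10}:11
  |U|=8: {3,4,5,6,7,8,9,10}:16
  |U|=9: {2,3,4,5,6,7,8,9,10}:16
  start at 0(a): 16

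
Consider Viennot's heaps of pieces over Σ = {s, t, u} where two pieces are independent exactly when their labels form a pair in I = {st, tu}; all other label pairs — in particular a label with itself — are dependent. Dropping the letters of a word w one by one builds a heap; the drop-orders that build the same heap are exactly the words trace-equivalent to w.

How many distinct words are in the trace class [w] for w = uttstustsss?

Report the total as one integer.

piece 0:u — minimal
piece 1:t — minimal
piece 2:t rests on {1:t}
piece 3:s rests on {0:u}
piece 4:t rests on {2:t}
piece 5:u rests on {3:s}
piece 6:s rests on {5:u}
piece 7:t rests on {4:t}
piece 8:s rests on {6:s}
piece 9:s rests on {8:s}
piece 10:s rests on {9:s}
minimal pieces: {0:u, 1:t}
ways to finish when only these pieces remain (= sum over removing one remaining piece with nothing left below it):
  1 left: {7}→1  {10}→1
  2 left: {4,7}→1  {7,10}→2  {9,10}→1
  3 left: {2,4,7}→1  {4,7,10}→3  {7,9,10}→3  {8,9,10}→1
  4 left: {1,2,4,7}→1  {2,4,7,10}→4  {4,7,9,10}→6  {6,8,9,10}→1  {7,8,9,10}→4
  5 left: {1,2,4,7,10}→5  {2,4,7,9,10}→10  {4,7,8,9,10}→10  {5,6,8,9,10}→1  {6,7,8,9,10}→5
  6 left: {1,2,4,7,9,10}→15  {2,4,7,8,9,10}→20  {3,5,6,8,9,10}→1  {4,6,7,8,9,10}→15  {5,6,7,8,9,10}→6
  7 left: {0,3,5,6,8,9,10}→1  {1,2,4,7,8,9,10}→35  {2,4,6,7,8,9,10}→35  {3,5,6,7,8,9,10}→7  {4,5,6,7,8,9,10}→21
  8 left: {0,3,5,6,7,8,9,10}→8  {1,2,4,6,7,8,9,10}→70  {2,4,5,6,7,8,9,10}→56  {3,4,5,6,7,8,9,10}→28
  9 left: {0,3,4,5,6,7,8,9,10}→36  {1,2,4,5,6,7,8,9,10}→126  {2,3,4,5,6,7,8,9,10}→84
  placing 0:u first → 210 extensions
  placing 1:t first → 120 extensions
total linear extensions = 330

330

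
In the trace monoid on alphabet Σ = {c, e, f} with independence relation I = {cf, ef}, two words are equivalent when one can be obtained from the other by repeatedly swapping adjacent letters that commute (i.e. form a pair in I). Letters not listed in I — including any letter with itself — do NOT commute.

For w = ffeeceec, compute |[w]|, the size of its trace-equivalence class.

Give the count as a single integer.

#0=f has no predecessor
#1=f depends on [0:f]
#2=e has no predecessor
#3=e depends on [2:e]
#4=c depends on [3:e]
#5=e depends on [4:c]
#6=e depends on [5:e]
#7=c depends on [6:e]
sources: [0:f, 2:e]
N(rest) = Σ N(rest − s) over sources s of rest; N(one piece) = 1:
  size 1 → [1]=1  [7]=1
  size 2 → [0,1]=1  [1,7]=2  [6,7]=1
  size 3 → [0,1,7]=3  [1,6,7]=3  [5,6,7]=1
  size 4 → [0,1,6,7]=6  [1,5,6,7]=4  [4,5,6,7]=1
  size 5 → [0,1,5,6,7]=10  [1,4,5,6,7]=5  [3,4,5,6,7]=1
  size 6 → [0,1,4,5,6,7]=15  [1,3,4,5,6,7]=6  [2,3,4,5,6,7]=1
  first=0(f) contributes 7
  first=2(e) contributes 21
|[w]| = 28

28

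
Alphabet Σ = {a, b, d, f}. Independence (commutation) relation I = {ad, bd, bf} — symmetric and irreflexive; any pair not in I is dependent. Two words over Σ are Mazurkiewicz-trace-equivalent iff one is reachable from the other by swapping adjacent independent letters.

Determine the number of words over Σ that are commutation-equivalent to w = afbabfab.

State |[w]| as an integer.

4

drop 0:a onto floor
drop 1:f onto {0:a}
drop 2:b onto {0:a}
drop 3:a onto {1:f, 2:b}
drop 4:b onto {3:a}
drop 5:f onto {3:a}
drop 6:a onto {4:b, 5:f}
drop 7:b onto {6:a}
ground layer = {0:a}
drop-orders for the pieces not yet dropped (sum over which currently-grounded one goes next):
  1 to go: {7} 1
  2 to go: {6,7} 1
  3 to go: {4,6,7} 1  {5,6,7} 1
  4 to go: {4,5,6,7} 2
  5 to go: {3,4,5,6,7} 2
  6 to go: {1,3,4,5,6,7} 2  {2,3,4,5,6,7} 2
  if 0:a drops first: 4 orders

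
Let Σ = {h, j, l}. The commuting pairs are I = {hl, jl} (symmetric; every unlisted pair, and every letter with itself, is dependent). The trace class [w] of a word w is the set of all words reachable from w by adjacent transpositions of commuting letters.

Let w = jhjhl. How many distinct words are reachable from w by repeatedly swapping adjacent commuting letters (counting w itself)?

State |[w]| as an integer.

0(j) covers ∅
1(h) covers 0:j
2(j) covers 1:h
3(h) covers 2:j
4(l) covers ∅
floor of heap: 0:j, 4:l
completions by unplaced set U, small U first (add the entries for U minus each lowest piece of U):
  |U|=1: {3}:1  {4}:1
  |U|=2: {2,3}:1  {3,4}:2
  |U|=3: {1,2,3}:1  {2,3,4}:3
  start at 0(j): 4
  start at 4(l): 1
sum over floor = 5

5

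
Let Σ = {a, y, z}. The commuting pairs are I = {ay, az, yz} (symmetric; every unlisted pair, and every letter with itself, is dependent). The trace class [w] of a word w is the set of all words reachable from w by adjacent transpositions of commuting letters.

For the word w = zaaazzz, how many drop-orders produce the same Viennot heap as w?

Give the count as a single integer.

35

0(z) covers ∅
1(a) covers ∅
2(a) covers 1:a
3(a) covers 2:a
4(z) covers 0:z
5(z) covers 4:z
6(z) covers 5:z
floor of heap: 0:z, 1:a
completions by unplaced set U, small U first (add the entries for U minus each lowest piece of U):
  |U|=1: {3}:1  {6}:1
  |U|=2: {2,3}:1  {3,6}:2  {5,6}:1
  |U|=3: {1,2,3}:1  {2,3,6}:3  {3,5,6}:3  {4,5,6}:1
  |U|=4: {0,4,5,6}:1  {1,2,3,6}:4  {2,3,5,6}:6  {3,4,5,6}:4
  |U|=5: {0,3,4,5,6}:5  {1,2,3,5,6}:10  {2,3,4,5,6}:10
  start at 0(z): 20
  start at 1(a): 15
sum over floor = 35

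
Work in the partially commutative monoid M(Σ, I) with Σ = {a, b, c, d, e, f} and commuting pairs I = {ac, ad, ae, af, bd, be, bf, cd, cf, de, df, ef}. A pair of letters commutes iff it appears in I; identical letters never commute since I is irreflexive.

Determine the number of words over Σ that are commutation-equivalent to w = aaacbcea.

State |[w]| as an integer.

12

piece 0:a — minimal
piece 1:a rests on {0:a}
piece 2:a rests on {1:a}
piece 3:c — minimal
piece 4:b rests on {2:a, 3:c}
piece 5:c rests on {4:b}
piece 6:e rests on {5:c}
piece 7:a rests on {4:b}
minimal pieces: {0:a, 3:c}
ways to finish when only these pieces remain (= sum over removing one remaining piece with nothing left below it):
  1 left: {6}→1  {7}→1
  2 left: {5,6}→1  {6,7}→2
  3 left: {5,6,7}→3
  4 left: {4,5,6,7}→3
  5 left: {2,4,5,6,7}→3  {3,4,5,6,7}→3
  6 left: {1,2,4,5,6,7}→3  {2,3,4,5,6,7}→6
  placing 0:a first → 9 extensions
  placing 3:c first → 3 extensions
total linear extensions = 12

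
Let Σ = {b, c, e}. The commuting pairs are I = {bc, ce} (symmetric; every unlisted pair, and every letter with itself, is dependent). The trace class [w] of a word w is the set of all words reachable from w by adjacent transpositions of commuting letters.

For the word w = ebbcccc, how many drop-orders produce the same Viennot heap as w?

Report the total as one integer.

drop 0:e onto floor
drop 1:b onto {0:e}
drop 2:b onto {1:b}
drop 3:c onto floor
drop 4:c onto {3:c}
drop 5:c onto {4:c}
drop 6:c onto {5:c}
ground layer = {0:e, 3:c}
drop-orders for the pieces not yet dropped (sum over which currently-grounded one goes next):
  1 to go: {2} 1  {6} 1
  2 to go: {1,2} 1  {2,6} 2  {5,6} 1
  3 to go: {0,1,2} 1  {1,2,6} 3  {2,5,6} 3  {4,5,6} 1
  4 to go: {0,1,2,6} 4  {1,2,5,6} 6  {2,4,5,6} 4  {3,4,5,6} 1
  5 to go: {0,1,2,5,6} 10  {1,2,4,5,6} 10  {2,3,4,5,6} 5
  if 0:e drops first: 15 orders
  if 3:c drops first: 20 orders
heap linearizations: 35

35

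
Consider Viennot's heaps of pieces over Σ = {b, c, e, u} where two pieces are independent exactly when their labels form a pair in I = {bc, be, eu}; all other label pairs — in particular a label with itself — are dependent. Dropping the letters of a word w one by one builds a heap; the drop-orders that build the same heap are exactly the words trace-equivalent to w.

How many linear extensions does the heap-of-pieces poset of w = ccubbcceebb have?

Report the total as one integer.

70

0(c) covers ∅
1(c) covers 0:c
2(u) covers 1:c
3(b) covers 2:u
4(b) covers 3:b
5(c) covers 2:u
6(c) covers 5:c
7(e) covers 6:c
8(e) covers 7:e
9(b) covers 4:b
10(b) covers 9:b
floor of heap: 0:c
completions by unplaced set U, small U first (add the entries for U minus each lowest piece of U):
  |U|=1: {8}:1  {10}:1
  |U|=2: {7,8}:1  {8,10}:2  {9,10}:1
  |U|=3: {4,9,10}:1  {6,7,8}:1  {7,8,10}:3  {8,9,10}:3
  |U|=4: {3,4,9,10}:1  {4,8,9,10}:4  {5,6,7,8}:1  {6,7,8,10}:4  {7,8,9,10}:6
  |U|=5: {3,4,8,9,10}:5  {4,7,8,9,10}:10  {5,6,7,8,10}:5  {6,7,8,9,10}:10
  |U|=6: {3,4,7,8,9,10}:15  {4,6,7,8,9,10}:20  {5,6,7,8,9,10}:15
  |U|=7: {3,4,6,7,8,9,10}:35  {4,5,6,7,8,9,10}:35
  |U|=8: {3,4,5,6,7,8,9,10}:70
  |U|=9: {2,3,4,5,6,7,8,9,10}:70
  start at 0(c): 70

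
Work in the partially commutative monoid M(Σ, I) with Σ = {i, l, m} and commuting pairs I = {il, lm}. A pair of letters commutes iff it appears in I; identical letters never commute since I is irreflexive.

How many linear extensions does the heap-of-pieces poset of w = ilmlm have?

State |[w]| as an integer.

#0=i has no predecessor
#1=l has no predecessor
#2=m depends on [0:i]
#3=l depends on [1:l]
#4=m depends on [2:m]
sources: [0:i, 1:l]
N(rest) = Σ N(rest − s) over sources s of rest; N(one piece) = 1:
  size 1 → [3]=1  [4]=1
  size 2 → [1,3]=1  [2,4]=1  [3,4]=2
  size 3 → [0,2,4]=1  [1,3,4]=3  [2,3,4]=3
  first=0(i) contributes 6
  first=1(l) contributes 4
|[w]| = 10

10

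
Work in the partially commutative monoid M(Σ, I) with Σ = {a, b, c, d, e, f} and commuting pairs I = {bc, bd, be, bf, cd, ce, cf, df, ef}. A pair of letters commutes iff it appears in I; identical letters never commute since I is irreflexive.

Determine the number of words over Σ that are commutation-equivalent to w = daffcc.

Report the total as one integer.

#0=d has no predecessor
#1=a depends on [0:d]
#2=f depends on [1:a]
#3=f depends on [2:f]
#4=c depends on [1:a]
#5=c depends on [4:c]
sources: [0:d]
N(rest) = Σ N(rest − s) over sources s of rest; N(one piece) = 1:
  size 1 → [3]=1  [5]=1
  size 2 → [2,3]=1  [3,5]=2  [4,5]=1
  size 3 → [2,3,5]=3  [3,4,5]=3
  size 4 → [2,3,4,5]=6
  first=0(d) contributes 6

6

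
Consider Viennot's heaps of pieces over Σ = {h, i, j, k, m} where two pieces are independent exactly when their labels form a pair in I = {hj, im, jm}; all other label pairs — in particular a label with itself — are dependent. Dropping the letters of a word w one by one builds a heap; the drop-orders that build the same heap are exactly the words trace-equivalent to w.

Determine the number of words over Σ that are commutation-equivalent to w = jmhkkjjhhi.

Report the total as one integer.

18

#0=j has no predecessor
#1=m has no predecessor
#2=h depends on [1:m]
#3=k depends on [0:j, 2:h]
#4=k depends on [3:k]
#5=j depends on [4:k]
#6=j depends on [5:j]
#7=h depends on [4:k]
#8=h depends on [7:h]
#9=i depends on [6:j, 8:h]
sources: [0:j, 1:m]
N(rest) = Σ N(rest − s) over sources s of rest; N(one piece) = 1:
  size 1 → [9]=1
  size 2 → [6,9]=1  [8,9]=1
  size 3 → [5,6,9]=1  [6,8,9]=2  [7,8,9]=1
  size 4 → [5,6,8,9]=3  [6,7,8,9]=3
  size 5 → [5,6,7,8,9]=6
  size 6 → [4,5,6,7,8,9]=6
  size 7 → [3,4,5,6,7,8,9]=6
  size 8 → [0,3,4,5,6,7,8,9]=6  [2,3,4,5,6,7,8,9]=6
  first=0(j) contributes 6
  first=1(m) contributes 12
|[w]| = 18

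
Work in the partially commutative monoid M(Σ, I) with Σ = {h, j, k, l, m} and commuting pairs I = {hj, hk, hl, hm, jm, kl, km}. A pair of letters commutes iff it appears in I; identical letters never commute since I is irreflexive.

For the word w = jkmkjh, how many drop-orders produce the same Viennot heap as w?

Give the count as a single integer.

0(j) covers ∅
1(k) covers 0:j
2(m) covers ∅
3(k) covers 1:k
4(j) covers 3:k
5(h) covers ∅
floor of heap: 0:j, 2:m, 5:h
completions by unplaced set U, small U first (add the entries for U minus each lowest piece of U):
  |U|=1: {2}:1  {4}:1  {5}:1
  |U|=2: {2,4}:2  {2,5}:2  {3,4}:1  {4,5}:2
  |U|=3: {1,3,4}:1  {2,3,4}:3  {2,4,5}:6  {3,4,5}:3
  |U|=4: {0,1,3,4}:1  {1,2,3,4}:4  {1,3,4,5}:4  {2,3,4,5}:12
  start at 0(j): 20
  start at 2(m): 5
  start at 5(h): 5
sum over floor = 30

30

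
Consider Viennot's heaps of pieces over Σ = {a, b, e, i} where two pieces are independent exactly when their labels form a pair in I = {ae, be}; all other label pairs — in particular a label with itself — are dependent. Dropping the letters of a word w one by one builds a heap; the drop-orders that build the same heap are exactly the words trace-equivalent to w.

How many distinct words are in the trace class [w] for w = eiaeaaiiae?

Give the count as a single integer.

piece 0:e — minimal
piece 1:i rests on {0:e}
piece 2:a rests on {1:i}
piece 3:e rests on {1:i}
piece 4:a rests on {2:a}
piece 5:a rests on {4:a}
piece 6:i rests on {3:e, 5:a}
piece 7:i rests on {6:i}
piece 8:a rests on {7:i}
piece 9:e rests on {7:i}
minimal pieces: {0:e}
ways to finish when only these pieces remain (= sum over removing one remaining piece with nothing left below it):
  1 left: {8}→1  {9}→1
  2 left: {8,9}→2
  3 left: {7,8,9}→2
  4 left: {6,7,8,9}→2
  5 left: {3,6,7,8,9}→2  {5,6,7,8,9}→2
  6 left: {3,5,6,7,8,9}→4  {4,5,6,7,8,9}→2
  7 left: {2,4,5,6,7,8,9}→2  {3,4,5,6,7,8,9}→6
  8 left: {2,3,4,5,6,7,8,9}→8
  placing 0:e first → 8 extensions

8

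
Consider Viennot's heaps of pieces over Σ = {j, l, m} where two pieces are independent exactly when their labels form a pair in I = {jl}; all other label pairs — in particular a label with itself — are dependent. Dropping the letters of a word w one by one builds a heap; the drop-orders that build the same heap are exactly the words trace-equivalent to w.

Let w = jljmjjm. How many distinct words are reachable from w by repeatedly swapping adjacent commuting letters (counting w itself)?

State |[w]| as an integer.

#0=j has no predecessor
#1=l has no predecessor
#2=j depends on [0:j]
#3=m depends on [1:l, 2:j]
#4=j depends on [3:m]
#5=j depends on [4:j]
#6=m depends on [5:j]
sources: [0:j, 1:l]
N(rest) = Σ N(rest − s) over sources s of rest; N(one piece) = 1:
  size 1 → [6]=1
  size 2 → [5,6]=1
  size 3 → [4,5,6]=1
  size 4 → [3,4,5,6]=1
  size 5 → [1,3,4,5,6]=1  [2,3,4,5,6]=1
  first=0(j) contributes 2
  first=1(l) contributes 1
|[w]| = 3

3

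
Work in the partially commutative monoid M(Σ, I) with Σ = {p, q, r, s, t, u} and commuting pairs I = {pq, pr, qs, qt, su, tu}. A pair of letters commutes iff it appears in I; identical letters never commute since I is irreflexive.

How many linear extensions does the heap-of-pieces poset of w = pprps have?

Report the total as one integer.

4

0(p) covers ∅
1(p) covers 0:p
2(r) covers ∅
3(p) covers 1:p
4(s) covers 2:r, 3:p
floor of heap: 0:p, 2:r
completions by unplaced set U, small U first (add the entries for U minus each lowest piece of U):
  |U|=1: {4}:1
  |U|=2: {2,4}:1  {3,4}:1
  |U|=3: {1,3,4}:1  {2,3,4}:2
  start at 0(p): 3
  start at 2(r): 1
sum over floor = 4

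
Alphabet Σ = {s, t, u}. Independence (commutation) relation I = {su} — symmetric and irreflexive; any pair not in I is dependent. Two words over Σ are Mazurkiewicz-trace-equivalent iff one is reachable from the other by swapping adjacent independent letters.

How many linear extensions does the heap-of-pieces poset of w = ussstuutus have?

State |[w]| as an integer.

8

piece 0:u — minimal
piece 1:s — minimal
piece 2:s rests on {1:s}
piece 3:s rests on {2:s}
piece 4:t rests on {0:u, 3:s}
piece 5:u rests on {4:t}
piece 6:u rests on {5:u}
piece 7:t rests on {6:u}
piece 8:u rests on {7:t}
piece 9:s rests on {7:t}
minimal pieces: {0:u, 1:s}
ways to finish when only these pieces remain (= sum over removing one remaining piece with nothing left below it):
  1 left: {8}→1  {9}→1
  2 left: {8,9}→2
  3 left: {7,8,9}→2
  4 left: {6,7,8,9}→2
  5 left: {5,6,7,8,9}→2
  6 left: {4,5,6,7,8,9}→2
  7 left: {0,4,5,6,7,8,9}→2  {3,4,5,6,7,8,9}→2
  8 left: {0,3,4,5,6,7,8,9}→4  {2,3,4,5,6,7,8,9}→2
  placing 0:u first → 2 extensions
  placing 1:s first → 6 extensions
total linear extensions = 8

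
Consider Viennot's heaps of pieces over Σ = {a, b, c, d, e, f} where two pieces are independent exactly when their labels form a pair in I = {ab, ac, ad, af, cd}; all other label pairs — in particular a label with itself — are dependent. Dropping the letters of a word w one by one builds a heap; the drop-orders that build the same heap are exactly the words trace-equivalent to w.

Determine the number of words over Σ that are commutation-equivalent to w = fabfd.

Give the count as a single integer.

5

drop 0:f onto floor
drop 1:a onto floor
drop 2:b onto {0:f}
drop 3:f onto {2:b}
drop 4:d onto {3:f}
ground layer = {0:f, 1:a}
drop-orders for the pieces not yet dropped (sum over which currently-grounded one goes next):
  1 to go: {1} 1  {4} 1
  2 to go: {1,4} 2  {3,4} 1
  3 to go: {1,3,4} 3  {2,3,4} 1
  if 0:f drops first: 4 orders
  if 1:a drops first: 1 orders
heap linearizations: 5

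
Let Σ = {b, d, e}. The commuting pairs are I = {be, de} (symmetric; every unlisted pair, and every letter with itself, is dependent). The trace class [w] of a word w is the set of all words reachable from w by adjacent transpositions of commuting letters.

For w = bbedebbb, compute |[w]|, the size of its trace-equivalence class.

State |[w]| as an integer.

28

drop 0:b onto floor
drop 1:b onto {0:b}
drop 2:e onto floor
drop 3:d onto {1:b}
drop 4:e onto {2:e}
drop 5:b onto {3:d}
drop 6:b onto {5:b}
drop 7:b onto {6:b}
ground layer = {0:b, 2:e}
drop-orders for the pieces not yet dropped (sum over which currently-grounded one goes next):
  1 to go: {4} 1  {7} 1
  2 to go: {2,4} 1  {4,7} 2  {6,7} 1
  3 to go: {2,4,7} 3  {4,6,7} 3  {5,6,7} 1
  4 to go: {2,4,6,7} 6  {3,5,6,7} 1  {4,5,6,7} 4
  5 to go: {1,3,5,6,7} 1  {2,4,5,6,7} 10  {3,4,5,6,7} 5
  6 to go: {0,1,3,5,6,7} 1  {1,3,4,5,6,7} 6  {2,3,4,5,6,7} 15
  if 0:b drops first: 21 orders
  if 2:e drops first: 7 orders
heap linearizations: 28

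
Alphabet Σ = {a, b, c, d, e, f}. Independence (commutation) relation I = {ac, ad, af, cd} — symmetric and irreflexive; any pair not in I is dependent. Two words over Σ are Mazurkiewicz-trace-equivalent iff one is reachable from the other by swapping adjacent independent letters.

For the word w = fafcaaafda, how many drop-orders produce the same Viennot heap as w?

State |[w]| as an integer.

252

drop 0:f onto floor
drop 1:a onto floor
drop 2:f onto {0:f}
drop 3:c onto {2:f}
drop 4:a onto {1:a}
drop 5:a onto {4:a}
drop 6:a onto {5:a}
drop 7:f onto {3:c}
drop 8:d onto {7:f}
drop 9:a onto {6:a}
ground layer = {0:f, 1:a}
drop-orders for the pieces not yet dropped (sum over which currently-grounded one goes next):
  1 to go: {8} 1  {9} 1
  2 to go: {6,9} 1  {7,8} 1  {8,9} 2
  3 to go: {3,7,8} 1  {5,6,9} 1  {6,8,9} 3  {7,8,9} 3
  4 to go: {2,3,7,8} 1  {3,7,8,9} 4  {4,5,6,9} 1  {5,6,8,9} 4  {6,7,8,9} 6
  5 to go: {0,2,3,7,8} 1  {1,4,5,6,9} 1  {2,3,7,8,9} 5  {3,6,7,8,9} 10  {4,5,6,8,9} 5  {5,6,7,8,9} 10
  6 to go: {0,2,3,7,8,9} 6  {1,4,5,6,8,9} 6  {2,3,6,7,8,9} 15  {3,5,6,7,8,9} 20  {4,5,6,7,8,9} 15
  7 to go: {0,2,3,6,7,8,9} 21  {1,4,5,6,7,8,9} 21  {2,3,5,6,7,8,9} 35  {3,4,5,6,7,8,9} 35
  8 to go: {0,2,3,5,6,7,8,9} 56  {1,3,4,5,6,7,8,9} 56  {2,3,4,5,6,7,8,9} 70
  if 0:f drops first: 126 orders
  if 1:a drops first: 126 orders
heap linearizations: 252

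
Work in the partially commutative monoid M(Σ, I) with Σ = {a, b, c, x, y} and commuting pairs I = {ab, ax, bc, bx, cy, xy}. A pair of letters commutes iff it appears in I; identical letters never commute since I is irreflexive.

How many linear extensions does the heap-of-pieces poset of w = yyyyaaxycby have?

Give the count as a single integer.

34

#0=y has no predecessor
#1=y depends on [0:y]
#2=y depends on [1:y]
#3=y depends on [2:y]
#4=a depends on [3:y]
#5=a depends on [4:a]
#6=x has no predecessor
#7=y depends on [5:a]
#8=c depends on [5:a, 6:x]
#9=b depends on [7:y]
#10=y depends on [9:b]
sources: [0:y, 6:x]
N(rest) = Σ N(rest − s) over sources s of rest; N(one piece) = 1:
  size 1 → [8]=1  [10]=1
  size 2 → [6,8]=1  [8,10]=2  [9,10]=1
  size 3 → [6,8,10]=3  [7,9,10]=1  [8,9,10]=3
  size 4 → [6,8,9,10]=6  [7,8,9,10]=4
  size 5 → [5,7,8,9,10]=4  [6,7,8,9,10]=10
  size 6 → [4,5,7,8,9,10]=4  [5,6,7,8,9,10]=14
  size 7 → [3,4,5,7,8,9,10]=4  [4,5,6,7,8,9,10]=18
  size 8 → [2,3,4,5,7,8,9,10]=4  [3,4,5,6,7,8,9,10]=22
  size 9 → [1,2,3,4,5,7,8,9,10]=4  [2,3,4,5,6,7,8,9,10]=26
  first=0(y) contributes 30
  first=6(x) contributes 4
|[w]| = 34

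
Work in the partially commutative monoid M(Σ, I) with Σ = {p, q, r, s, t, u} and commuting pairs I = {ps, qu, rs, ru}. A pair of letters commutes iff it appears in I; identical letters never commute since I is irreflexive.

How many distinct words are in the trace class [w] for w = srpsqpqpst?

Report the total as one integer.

12

0(s) covers ∅
1(r) covers ∅
2(p) covers 1:r
3(s) covers 0:s
4(q) covers 2:p, 3:s
5(p) covers 4:q
6(q) covers 5:p
7(p) covers 6:q
8(s) covers 6:q
9(t) covers 7:p, 8:s
floor of heap: 0:s, 1:r
completions by unplaced set U, small U first (add the entries for U minus each lowest piece of U):
  |U|=1: {9}:1
  |U|=2: {7,9}:1  {8,9}:1
  |U|=3: {7,8,9}:2
  |U|=4: {6,7,8,9}:2
  |U|=5: {5,6,7,8,9}:2
  |U|=6: {4,5,6,7,8,9}:2
  |U|=7: {2,4,5,6,7,8,9}:2  {3,4,5,6,7,8,9}:2
  |U|=8: {0,3,4,5,6,7,8,9}:2  {1,2,4,5,6,7,8,9}:2  {2,3,4,5,6,7,8,9}:4
  start at 0(s): 6
  start at 1(r): 6
sum over floor = 12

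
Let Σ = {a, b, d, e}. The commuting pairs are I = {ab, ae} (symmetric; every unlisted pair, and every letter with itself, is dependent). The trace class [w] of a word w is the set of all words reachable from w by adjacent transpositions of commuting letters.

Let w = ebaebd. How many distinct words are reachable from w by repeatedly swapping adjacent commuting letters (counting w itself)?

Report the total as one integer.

piece 0:e — minimal
piece 1:b rests on {0:e}
piece 2:a — minimal
piece 3:e rests on {1:b}
piece 4:b rests on {3:e}
piece 5:d rests on {2:a, 4:b}
minimal pieces: {0:e, 2:a}
ways to finish when only these pieces remain (= sum over removing one remaining piece with nothing left below it):
  1 left: {5}→1
  2 left: {2,5}→1  {4,5}→1
  3 left: {2,4,5}→2  {3,4,5}→1
  4 left: {1,3,4,5}→1  {2,3,4,5}→3
  placing 0:e first → 4 extensions
  placing 2:a first → 1 extensions
total linear extensions = 5

5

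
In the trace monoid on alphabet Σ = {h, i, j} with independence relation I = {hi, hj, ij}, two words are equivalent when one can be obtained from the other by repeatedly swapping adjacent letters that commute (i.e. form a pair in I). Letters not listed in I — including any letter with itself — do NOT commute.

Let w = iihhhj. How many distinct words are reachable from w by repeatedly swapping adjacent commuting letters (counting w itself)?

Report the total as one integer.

#0=i has no predecessor
#1=i depends on [0:i]
#2=h has no predecessor
#3=h depends on [2:h]
#4=h depends on [3:h]
#5=j has no predecessor
sources: [0:i, 2:h, 5:j]
N(rest) = Σ N(rest − s) over sources s of rest; N(one piece) = 1:
  size 1 → [1]=1  [4]=1  [5]=1
  size 2 → [0,1]=1  [1,4]=2  [1,5]=2  [3,4]=1  [4,5]=2
  size 3 → [0,1,4]=3  [0,1,5]=3  [1,3,4]=3  [1,4,5]=6  [2,3,4]=1  [3,4,5]=3
  size 4 → [0,1,3,4]=6  [0,1,4,5]=12  [1,2,3,4]=4  [1,3,4,5]=12  [2,3,4,5]=4
  first=0(i) contributes 20
  first=2(h) contributes 30
  first=5(j) contributes 10
|[w]| = 60

60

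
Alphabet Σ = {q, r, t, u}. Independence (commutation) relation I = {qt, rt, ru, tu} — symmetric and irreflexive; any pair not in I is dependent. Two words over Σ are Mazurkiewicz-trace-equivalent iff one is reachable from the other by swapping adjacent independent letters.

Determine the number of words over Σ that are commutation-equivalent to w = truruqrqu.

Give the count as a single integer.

#0=t has no predecessor
#1=r has no predecessor
#2=u has no predecessor
#3=r depends on [1:r]
#4=u depends on [2:u]
#5=q depends on [3:r, 4:u]
#6=r depends on [5:q]
#7=q depends on [6:r]
#8=u depends on [7:q]
sources: [0:t, 1:r, 2:u]
N(rest) = Σ N(rest − s) over sources s of rest; N(one piece) = 1:
  size 1 → [0]=1  [8]=1
  size 2 → [0,8]=2  [7,8]=1
  size 3 → [0,7,8]=3  [6,7,8]=1
  size 4 → [0,6,7,8]=4  [5,6,7,8]=1
  size 5 → [0,5,6,7,8]=5  [3,5,6,7,8]=1  [4,5,6,7,8]=1
  size 6 → [0,3,5,6,7,8]=6  [0,4,5,6,7,8]=6  [1,3,5,6,7,8]=1  [2,4,5,6,7,8]=1  [3,4,5,6,7,8]=2
  size 7 → [0,1,3,5,6,7,8]=7  [0,2,4,5,6,7,8]=7  [0,3,4,5,6,7,8]=14  [1,3,4,5,6,7,8]=3  [2,3,4,5,6,7,8]=3
  first=0(t) contributes 6
  first=1(r) contributes 24
  first=2(u) contributes 24
|[w]| = 54

54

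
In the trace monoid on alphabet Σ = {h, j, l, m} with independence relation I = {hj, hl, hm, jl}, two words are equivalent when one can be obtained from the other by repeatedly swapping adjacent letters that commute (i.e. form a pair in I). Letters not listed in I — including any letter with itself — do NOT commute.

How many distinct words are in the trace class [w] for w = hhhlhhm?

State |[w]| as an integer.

21

0(h) covers ∅
1(h) covers 0:h
2(h) covers 1:h
3(l) covers ∅
4(h) covers 2:h
5(h) covers 4:h
6(m) covers 3:l
floor of heap: 0:h, 3:l
completions by unplaced set U, small U first (add the entries for U minus each lowest piece of U):
  |U|=1: {5}:1  {6}:1
  |U|=2: {3,6}:1  {4,5}:1  {5,6}:2
  |U|=3: {2,4,5}:1  {3,5,6}:3  {4,5,6}:3
  |U|=4: {1,2,4,5}:1  {2,4,5,6}:4  {3,4,5,6}:6
  |U|=5: {0,1,2,4,5}:1  {1,2,4,5,6}:5  {2,3,4,5,6}:10
  start at 0(h): 15
  start at 3(l): 6
sum over floor = 21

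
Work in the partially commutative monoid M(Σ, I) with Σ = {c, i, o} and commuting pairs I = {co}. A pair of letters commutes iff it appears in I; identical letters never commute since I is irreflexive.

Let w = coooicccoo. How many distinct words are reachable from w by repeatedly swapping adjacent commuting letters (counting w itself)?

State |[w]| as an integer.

40

0(c) covers ∅
1(o) covers ∅
2(o) covers 1:o
3(o) covers 2:o
4(i) covers 0:c, 3:o
5(c) covers 4:i
6(c) covers 5:c
7(c) covers 6:c
8(o) covers 4:i
9(o) covers 8:o
floor of heap: 0:c, 1:o
completions by unplaced set U, small U first (add the entries for U minus each lowest piece of U):
  |U|=1: {7}:1  {9}:1
  |U|=2: {6,7}:1  {7,9}:2  {8,9}:1
  |U|=3: {5,6,7}:1  {6,7,9}:3  {7,8,9}:3
  |U|=4: {5,6,7,9}:4  {6,7,8,9}:6
  |U|=5: {5,6,7,8,9}:10
  |U|=6: {4,5,6,7,8,9}:10
  |U|=7: {0,4,5,6,7,8,9}:10  {3,4,5,6,7,8,9}:10
  |U|=8: {0,3,4,5,6,7,8,9}:20  {2,3,4,5,6,7,8,9}:10
  start at 0(c): 10
  start at 1(o): 30
sum over floor = 40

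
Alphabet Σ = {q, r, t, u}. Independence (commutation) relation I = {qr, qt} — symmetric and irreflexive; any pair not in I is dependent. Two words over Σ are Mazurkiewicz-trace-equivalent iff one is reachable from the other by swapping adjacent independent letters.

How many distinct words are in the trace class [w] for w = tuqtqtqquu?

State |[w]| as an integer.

15

0(t) covers ∅
1(u) covers 0:t
2(q) covers 1:u
3(t) covers 1:u
4(q) covers 2:q
5(t) covers 3:t
6(q) covers 4:q
7(q) covers 6:q
8(u) covers 5:t, 7:q
9(u) covers 8:u
floor of heap: 0:t
completions by unplaced set U, small U first (add the entries for U minus each lowest piece of U):
  |U|=1: {9}:1
  |U|=2: {8,9}:1
  |U|=3: {5,8,9}:1  {7,8,9}:1
  |U|=4: {3,5,8,9}:1  {5,7,8,9}:2  {6,7,8,9}:1
  |U|=5: {3,5,7,8,9}:3  {4,6,7,8,9}:1  {5,6,7,8,9}:3
  |U|=6: {2,4,6,7,8,9}:1  {3,5,6,7,8,9}:6  {4,5,6,7,8,9}:4
  |U|=7: {2,4,5,6,7,8,9}:5  {3,4,5,6,7,8,9}:10
  |U|=8: {2,3,4,5,6,7,8,9}:15
  start at 0(t): 15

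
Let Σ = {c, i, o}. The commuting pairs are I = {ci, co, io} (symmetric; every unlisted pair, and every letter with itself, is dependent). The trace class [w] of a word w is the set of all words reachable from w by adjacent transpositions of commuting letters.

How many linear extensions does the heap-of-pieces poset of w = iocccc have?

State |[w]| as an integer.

drop 0:i onto floor
drop 1:o onto floor
drop 2:c onto floor
drop 3:c onto {2:c}
drop 4:c onto {3:c}
drop 5:c onto {4:c}
ground layer = {0:i, 1:o, 2:c}
drop-orders for the pieces not yet dropped (sum over which currently-grounded one goes next):
  1 to go: {0} 1  {1} 1  {5} 1
  2 to go: {0,1} 2  {0,5} 2  {1,5} 2  {4,5} 1
  3 to go: {0,1,5} 6  {0,4,5} 3  {1,4,5} 3  {3,4,5} 1
  4 to go: {0,1,4,5} 12  {0,3,4,5} 4  {1,3,4,5} 4  {2,3,4,5} 1
  if 0:i drops first: 5 orders
  if 1:o drops first: 5 orders
  if 2:c drops first: 20 orders
heap linearizations: 30

30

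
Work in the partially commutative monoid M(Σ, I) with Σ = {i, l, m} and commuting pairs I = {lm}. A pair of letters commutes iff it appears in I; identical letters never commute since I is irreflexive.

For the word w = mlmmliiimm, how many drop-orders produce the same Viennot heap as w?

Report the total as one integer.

drop 0:m onto floor
drop 1:l onto floor
drop 2:m onto {0:m}
drop 3:m onto {2:m}
drop 4:l onto {1:l}
drop 5:i onto {3:m, 4:l}
drop 6:i onto {5:i}
drop 7:i onto {6:i}
drop 8:m onto {7:i}
drop 9:m onto {8:m}
ground layer = {0:m, 1:l}
drop-orders for the pieces not yet dropped (sum over which currently-grounded one goes next):
  1 to go: {9} 1
  2 to go: {8,9} 1
  3 to go: {7,8,9} 1
  4 to go: {6,7,8,9} 1
  5 to go: {5,6,7,8,9} 1
  6 to go: {3,5,6,7,8,9} 1  {4,5,6,7,8,9} 1
  7 to go: {1,4,5,6,7,8,9} 1  {2,3,5,6,7,8,9} 1  {3,4,5,6,7,8,9} 2
  8 to go: {0,2,3,5,6,7,8,9} 1  {1,3,4,5,6,7,8,9} 3  {2,3,4,5,6,7,8,9} 3
  if 0:m drops first: 6 orders
  if 1:l drops first: 4 orders
heap linearizations: 10

10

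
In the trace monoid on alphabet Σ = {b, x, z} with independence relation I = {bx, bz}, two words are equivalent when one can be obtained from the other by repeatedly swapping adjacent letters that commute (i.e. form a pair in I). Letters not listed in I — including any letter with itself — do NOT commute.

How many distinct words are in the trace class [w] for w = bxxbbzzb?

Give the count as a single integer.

70

0(b) covers ∅
1(x) covers ∅
2(x) covers 1:x
3(b) covers 0:b
4(b) covers 3:b
5(z) covers 2:x
6(z) covers 5:z
7(b) covers 4:b
floor of heap: 0:b, 1:x
completions by unplaced set U, small U first (add the entries for U minus each lowest piece of U):
  |U|=1: {6}:1  {7}:1
  |U|=2: {4,7}:1  {5,6}:1  {6,7}:2
  |U|=3: {2,5,6}:1  {3,4,7}:1  {4,6,7}:3  {5,6,7}:3
  |U|=4: {0,3,4,7}:1  {1,2,5,6}:1  {2,5,6,7}:4  {3,4,6,7}:4  {4,5,6,7}:6
  |U|=5: {0,3,4,6,7}:5  {1,2,5,6,7}:5  {2,4,5,6,7}:10  {3,4,5,6,7}:10
  |U|=6: {0,3,4,5,6,7}:15  {1,2,4,5,6,7}:15  {2,3,4,5,6,7}:20
  start at 0(b): 35
  start at 1(x): 35
sum over floor = 70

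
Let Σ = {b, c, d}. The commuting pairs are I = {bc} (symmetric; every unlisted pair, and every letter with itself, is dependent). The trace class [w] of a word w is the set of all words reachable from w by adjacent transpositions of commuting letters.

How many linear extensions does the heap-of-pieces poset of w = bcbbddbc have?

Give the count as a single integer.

8

drop 0:b onto floor
drop 1:c onto floor
drop 2:b onto {0:b}
drop 3:b onto {2:b}
drop 4:d onto {1:c, 3:b}
drop 5:d onto {4:d}
drop 6:b onto {5:d}
drop 7:c onto {5:d}
ground layer = {0:b, 1:c}
drop-orders for the pieces not yet dropped (sum over which currently-grounded one goes next):
  1 to go: {6} 1  {7} 1
  2 to go: {6,7} 2
  3 to go: {5,6,7} 2
  4 to go: {4,5,6,7} 2
  5 to go: {1,4,5,6,7} 2  {3,4,5,6,7} 2
  6 to go: {1,3,4,5,6,7} 4  {2,3,4,5,6,7} 2
  if 0:b drops first: 6 orders
  if 1:c drops first: 2 orders
heap linearizations: 8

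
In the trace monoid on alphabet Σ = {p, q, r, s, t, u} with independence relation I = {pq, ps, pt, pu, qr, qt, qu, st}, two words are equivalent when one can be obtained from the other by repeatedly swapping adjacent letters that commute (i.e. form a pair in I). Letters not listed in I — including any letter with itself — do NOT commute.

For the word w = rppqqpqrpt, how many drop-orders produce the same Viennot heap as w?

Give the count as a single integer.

240

#0=r has no predecessor
#1=p depends on [0:r]
#2=p depends on [1:p]
#3=q has no predecessor
#4=q depends on [3:q]
#5=p depends on [2:p]
#6=q depends on [4:q]
#7=r depends on [5:p]
#8=p depends on [7:r]
#9=t depends on [7:r]
sources: [0:r, 3:q]
N(rest) = Σ N(rest − s) over sources s of rest; N(one piece) = 1:
  size 1 → [6]=1  [8]=1  [9]=1
  size 2 → [4,6]=1  [6,8]=2  [6,9]=2  [8,9]=2
  size 3 → [3,4,6]=1  [4,6,8]=3  [4,6,9]=3  [6,8,9]=6  [7,8,9]=2
  size 4 → [3,4,6,8]=4  [3,4,6,9]=4  [4,6,8,9]=12  [5,7,8,9]=2  [6,7,8,9]=8
  size 5 → [2,5,7,8,9]=2  [3,4,6,8,9]=20  [4,6,7,8,9]=20  [5,6,7,8,9]=10
  size 6 → [1,2,5,7,8,9]=2  [2,5,6,7,8,9]=12  [3,4,6,7,8,9]=40  [4,5,6,7,8,9]=30
  size 7 → [0,1,2,5,7,8,9]=2  [1,2,5,6,7,8,9]=14  [2,4,5,6,7,8,9]=42  [3,4,5,6,7,8,9]=70
  size 8 → [0,1,2,5,6,7,8,9]=16  [1,2,4,5,6,7,8,9]=56  [2,3,4,5,6,7,8,9]=112
  first=0(r) contributes 168
  first=3(q) contributes 72
|[w]| = 240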